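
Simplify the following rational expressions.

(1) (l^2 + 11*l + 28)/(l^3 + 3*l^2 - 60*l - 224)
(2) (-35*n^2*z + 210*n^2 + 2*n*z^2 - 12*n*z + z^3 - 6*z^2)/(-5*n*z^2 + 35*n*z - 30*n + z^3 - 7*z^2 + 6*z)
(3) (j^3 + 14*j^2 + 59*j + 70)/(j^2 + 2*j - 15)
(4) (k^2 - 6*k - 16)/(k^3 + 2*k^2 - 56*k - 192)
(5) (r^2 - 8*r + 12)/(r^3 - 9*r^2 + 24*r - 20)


(1) = 1/(l - 8)
(2) = (7*n + z)/(z - 1)
(3) = (j^2 + 9*j + 14)/(j - 3)
(4) = (k + 2)/(k^2 + 10*k + 24)
(5) = (r - 6)/(r^2 - 7*r + 10)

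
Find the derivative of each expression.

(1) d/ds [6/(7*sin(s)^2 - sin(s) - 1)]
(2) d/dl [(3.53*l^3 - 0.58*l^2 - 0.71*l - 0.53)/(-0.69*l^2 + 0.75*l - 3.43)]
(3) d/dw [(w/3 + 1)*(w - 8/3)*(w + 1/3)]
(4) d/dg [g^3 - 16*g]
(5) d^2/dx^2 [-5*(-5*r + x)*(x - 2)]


(1) = 6*(1 - 14*sin(s))*cos(s)/(-7*sin(s)^2 + sin(s) + 1)^2
(2) = (-2.4357*l^4 + 5.295*l^3 - 37.2486*l^2 + 3.2474*l + 2.8328)/(0.4761*l^4 - 1.035*l^3 + 5.2959*l^2 - 5.145*l + 11.7649)
(3) = w^2 + 4*w/9 - 71/27
(4) = 3*g^2 - 16
(5) = -10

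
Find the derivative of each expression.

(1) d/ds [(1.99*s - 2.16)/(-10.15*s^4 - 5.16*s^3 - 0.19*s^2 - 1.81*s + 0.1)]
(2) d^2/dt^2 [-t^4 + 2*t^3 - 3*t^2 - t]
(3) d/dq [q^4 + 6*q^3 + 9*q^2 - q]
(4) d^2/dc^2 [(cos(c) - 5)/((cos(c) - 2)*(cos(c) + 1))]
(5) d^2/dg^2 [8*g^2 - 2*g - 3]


(1) = (60.5955*s^4 - 67.1592*s^3 - 33.0587*s^2 - 0.8208*s - 3.7106)/(103.0225*s^8 + 104.748*s^7 + 30.4826*s^6 + 38.7038*s^5 + 16.6853*s^4 - 0.3442*s^3 + 3.2381*s^2 - 0.362*s + 0.01)
(2) = -12*t^2 + 12*t - 6
(3) = 4*q^3 + 18*q^2 + 18*q - 1
(4) = (-(1 - cos(2*c))^2/4 + 77*cos(c) - 47*cos(2*c)/2 + 5*cos(3*c) - 113/2)/((cos(c) - 2)^3*(cos(c) + 1)^2)
(5) = 16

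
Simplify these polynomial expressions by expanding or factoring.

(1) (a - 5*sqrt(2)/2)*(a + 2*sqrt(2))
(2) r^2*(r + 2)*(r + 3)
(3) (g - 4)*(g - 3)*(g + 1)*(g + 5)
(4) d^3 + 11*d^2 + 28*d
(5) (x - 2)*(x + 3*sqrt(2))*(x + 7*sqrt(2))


(1) = a^2 - sqrt(2)*a/2 - 10
(2) = r^4 + 5*r^3 + 6*r^2
(3) = g^4 - g^3 - 25*g^2 + 37*g + 60
(4) = d*(d + 4)*(d + 7)
(5) = x^3 - 2*x^2 + 10*sqrt(2)*x^2 - 20*sqrt(2)*x + 42*x - 84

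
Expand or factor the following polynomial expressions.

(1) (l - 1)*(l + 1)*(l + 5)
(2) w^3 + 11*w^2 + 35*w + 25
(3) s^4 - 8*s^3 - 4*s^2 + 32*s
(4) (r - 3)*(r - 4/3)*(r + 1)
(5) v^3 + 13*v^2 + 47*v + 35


(1) = l^3 + 5*l^2 - l - 5
(2) = (w + 1)*(w + 5)^2
(3) = s*(s - 8)*(s - 2)*(s + 2)
(4) = r^3 - 10*r^2/3 - r/3 + 4
(5) = (v + 1)*(v + 5)*(v + 7)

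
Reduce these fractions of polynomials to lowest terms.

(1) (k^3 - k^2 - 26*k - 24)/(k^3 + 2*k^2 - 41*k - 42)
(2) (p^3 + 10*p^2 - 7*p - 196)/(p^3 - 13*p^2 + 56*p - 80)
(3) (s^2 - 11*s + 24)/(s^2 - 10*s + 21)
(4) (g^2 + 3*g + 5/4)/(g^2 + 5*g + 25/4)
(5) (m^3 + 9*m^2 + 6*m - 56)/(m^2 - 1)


(1) = (k + 4)/(k + 7)
(2) = (p^2 + 14*p + 49)/(p^2 - 9*p + 20)
(3) = (s - 8)/(s - 7)
(4) = (2*g + 1)/(2*g + 5)
(5) = (m^3 + 9*m^2 + 6*m - 56)/(m^2 - 1)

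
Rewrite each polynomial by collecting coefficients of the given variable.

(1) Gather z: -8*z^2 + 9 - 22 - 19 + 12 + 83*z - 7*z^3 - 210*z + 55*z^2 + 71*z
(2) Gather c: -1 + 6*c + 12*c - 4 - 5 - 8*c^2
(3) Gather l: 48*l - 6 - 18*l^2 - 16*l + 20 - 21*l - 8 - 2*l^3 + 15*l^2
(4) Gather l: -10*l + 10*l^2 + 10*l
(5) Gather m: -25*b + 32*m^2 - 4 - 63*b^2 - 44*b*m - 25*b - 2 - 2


(1) = -7*z^3 + 47*z^2 - 56*z - 20
(2) = -8*c^2 + 18*c - 10
(3) = -2*l^3 - 3*l^2 + 11*l + 6
(4) = 10*l^2
(5) = -63*b^2 - 44*b*m - 50*b + 32*m^2 - 8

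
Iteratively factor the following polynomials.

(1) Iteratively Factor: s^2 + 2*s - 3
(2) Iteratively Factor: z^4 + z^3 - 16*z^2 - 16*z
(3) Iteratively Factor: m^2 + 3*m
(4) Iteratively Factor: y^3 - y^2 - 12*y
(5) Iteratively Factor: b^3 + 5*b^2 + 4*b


(1) = (s + 3)*(s - 1)
(2) = (z + 4)*(z^3 - 3*z^2 - 4*z) = z*(z + 4)*(z^2 - 3*z - 4) = z*(z + 1)*(z + 4)*(z - 4)
(3) = (m + 3)*(m)
(4) = (y - 4)*(y^2 + 3*y) = y*(y - 4)*(y + 3)
(5) = (b + 1)*(b^2 + 4*b) = (b + 1)*(b + 4)*(b)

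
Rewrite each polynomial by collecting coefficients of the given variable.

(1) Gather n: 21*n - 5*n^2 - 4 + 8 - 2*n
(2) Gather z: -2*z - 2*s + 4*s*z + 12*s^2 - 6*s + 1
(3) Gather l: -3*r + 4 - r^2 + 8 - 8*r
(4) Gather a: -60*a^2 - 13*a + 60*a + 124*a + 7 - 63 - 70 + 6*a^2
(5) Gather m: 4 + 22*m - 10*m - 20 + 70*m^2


(1) = -5*n^2 + 19*n + 4
(2) = 12*s^2 - 8*s + z*(4*s - 2) + 1
(3) = -r^2 - 11*r + 12
(4) = -54*a^2 + 171*a - 126
(5) = 70*m^2 + 12*m - 16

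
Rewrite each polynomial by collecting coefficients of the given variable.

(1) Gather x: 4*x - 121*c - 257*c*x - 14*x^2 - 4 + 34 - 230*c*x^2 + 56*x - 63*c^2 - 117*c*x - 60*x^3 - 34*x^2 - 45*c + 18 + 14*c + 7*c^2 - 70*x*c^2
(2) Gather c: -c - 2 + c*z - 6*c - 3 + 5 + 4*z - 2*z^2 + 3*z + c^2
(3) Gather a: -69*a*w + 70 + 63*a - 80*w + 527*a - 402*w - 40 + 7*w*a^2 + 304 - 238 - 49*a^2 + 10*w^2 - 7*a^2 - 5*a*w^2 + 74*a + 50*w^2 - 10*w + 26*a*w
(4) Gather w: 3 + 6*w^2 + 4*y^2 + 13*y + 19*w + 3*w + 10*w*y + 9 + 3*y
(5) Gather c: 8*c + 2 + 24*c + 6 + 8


(1) = -56*c^2 - 152*c - 60*x^3 + x^2*(-230*c - 48) + x*(-70*c^2 - 374*c + 60) + 48
(2) = c^2 + c*(z - 7) - 2*z^2 + 7*z
(3) = a^2*(7*w - 56) + a*(-5*w^2 - 43*w + 664) + 60*w^2 - 492*w + 96
(4) = 6*w^2 + w*(10*y + 22) + 4*y^2 + 16*y + 12
(5) = 32*c + 16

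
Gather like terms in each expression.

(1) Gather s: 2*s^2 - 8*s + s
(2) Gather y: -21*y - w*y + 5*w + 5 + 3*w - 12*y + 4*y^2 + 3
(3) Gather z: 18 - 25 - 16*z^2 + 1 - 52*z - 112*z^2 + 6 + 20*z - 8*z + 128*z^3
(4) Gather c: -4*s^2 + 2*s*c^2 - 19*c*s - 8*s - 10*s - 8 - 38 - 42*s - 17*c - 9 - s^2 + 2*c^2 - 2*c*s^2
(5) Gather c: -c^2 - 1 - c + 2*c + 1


(1) = 2*s^2 - 7*s
(2) = 8*w + 4*y^2 + y*(-w - 33) + 8
(3) = 128*z^3 - 128*z^2 - 40*z
(4) = c^2*(2*s + 2) + c*(-2*s^2 - 19*s - 17) - 5*s^2 - 60*s - 55
(5) = -c^2 + c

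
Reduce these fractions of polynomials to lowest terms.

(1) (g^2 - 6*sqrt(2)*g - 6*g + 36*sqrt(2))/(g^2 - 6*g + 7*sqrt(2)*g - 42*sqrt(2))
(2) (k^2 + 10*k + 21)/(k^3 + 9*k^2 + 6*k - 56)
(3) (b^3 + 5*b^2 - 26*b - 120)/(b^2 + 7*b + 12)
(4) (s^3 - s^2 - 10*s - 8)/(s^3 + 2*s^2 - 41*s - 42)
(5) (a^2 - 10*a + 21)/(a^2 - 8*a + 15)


(1) = (g - 6*sqrt(2))/(g + 7*sqrt(2))
(2) = (k + 3)/(k^2 + 2*k - 8)
(3) = (b^2 + b - 30)/(b + 3)
(4) = (s^2 - 2*s - 8)/(s^2 + s - 42)
(5) = (a - 7)/(a - 5)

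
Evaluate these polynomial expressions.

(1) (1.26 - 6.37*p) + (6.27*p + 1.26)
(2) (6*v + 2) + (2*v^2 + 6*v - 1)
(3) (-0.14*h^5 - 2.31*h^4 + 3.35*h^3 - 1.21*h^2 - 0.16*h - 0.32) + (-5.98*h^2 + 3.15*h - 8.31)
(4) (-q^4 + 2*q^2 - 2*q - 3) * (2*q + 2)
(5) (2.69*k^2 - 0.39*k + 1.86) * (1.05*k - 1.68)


(1) = 2.52 - 0.1*p
(2) = 2*v^2 + 12*v + 1
(3) = -0.14*h^5 - 2.31*h^4 + 3.35*h^3 - 7.19*h^2 + 2.99*h - 8.63
(4) = -2*q^5 - 2*q^4 + 4*q^3 - 10*q - 6
(5) = 2.8245*k^3 - 4.9287*k^2 + 2.6082*k - 3.1248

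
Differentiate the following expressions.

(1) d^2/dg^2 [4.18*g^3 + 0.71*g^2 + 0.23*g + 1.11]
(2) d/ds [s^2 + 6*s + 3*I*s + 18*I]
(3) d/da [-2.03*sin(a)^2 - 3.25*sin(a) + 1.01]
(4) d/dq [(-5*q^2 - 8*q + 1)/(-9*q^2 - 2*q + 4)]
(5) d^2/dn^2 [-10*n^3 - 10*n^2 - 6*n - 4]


(1) = 25.08*g + 1.42
(2) = 2*s + 6 + 3*I
(3) = -(4.06*sin(a) + 3.25)*cos(a)
(4) = 2*(-31*q^2 - 11*q - 15)/(81*q^4 + 36*q^3 - 68*q^2 - 16*q + 16)
(5) = -60*n - 20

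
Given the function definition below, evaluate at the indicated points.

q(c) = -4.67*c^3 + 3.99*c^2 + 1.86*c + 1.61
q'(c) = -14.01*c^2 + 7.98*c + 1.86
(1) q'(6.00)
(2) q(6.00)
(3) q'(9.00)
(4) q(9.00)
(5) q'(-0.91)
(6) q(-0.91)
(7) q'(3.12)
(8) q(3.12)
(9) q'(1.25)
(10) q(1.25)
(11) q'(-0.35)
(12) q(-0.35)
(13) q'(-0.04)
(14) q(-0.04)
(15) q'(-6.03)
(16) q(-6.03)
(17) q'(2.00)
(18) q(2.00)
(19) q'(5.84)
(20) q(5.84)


(1) = -454.62
(2) = -852.31
(3) = -1061.13
(4) = -3062.89
(5) = -17.00
(6) = 6.74
(7) = -109.62
(8) = -95.58
(9) = -10.06
(10) = 1.05
(11) = -2.65
(12) = 1.65
(13) = 1.52
(14) = 1.54
(15) = -555.68
(16) = 1159.40
(17) = -38.22
(18) = -16.07
(19) = -429.36
(20) = -781.60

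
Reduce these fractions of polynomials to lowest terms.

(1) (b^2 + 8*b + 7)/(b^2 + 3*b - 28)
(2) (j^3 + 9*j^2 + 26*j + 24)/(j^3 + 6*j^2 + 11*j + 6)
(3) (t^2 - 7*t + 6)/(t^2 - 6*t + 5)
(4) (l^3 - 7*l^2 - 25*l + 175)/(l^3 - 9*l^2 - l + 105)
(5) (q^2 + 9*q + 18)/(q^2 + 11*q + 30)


(1) = (b + 1)/(b - 4)
(2) = (j + 4)/(j + 1)
(3) = (t - 6)/(t - 5)
(4) = (l + 5)/(l + 3)
(5) = (q + 3)/(q + 5)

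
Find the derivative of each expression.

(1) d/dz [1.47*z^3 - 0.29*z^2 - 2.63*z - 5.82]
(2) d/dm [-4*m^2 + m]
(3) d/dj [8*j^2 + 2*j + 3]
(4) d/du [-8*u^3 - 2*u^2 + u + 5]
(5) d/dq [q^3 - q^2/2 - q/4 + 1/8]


(1) = 4.41*z^2 - 0.58*z - 2.63
(2) = 1 - 8*m
(3) = 16*j + 2
(4) = -24*u^2 - 4*u + 1
(5) = 3*q^2 - q - 1/4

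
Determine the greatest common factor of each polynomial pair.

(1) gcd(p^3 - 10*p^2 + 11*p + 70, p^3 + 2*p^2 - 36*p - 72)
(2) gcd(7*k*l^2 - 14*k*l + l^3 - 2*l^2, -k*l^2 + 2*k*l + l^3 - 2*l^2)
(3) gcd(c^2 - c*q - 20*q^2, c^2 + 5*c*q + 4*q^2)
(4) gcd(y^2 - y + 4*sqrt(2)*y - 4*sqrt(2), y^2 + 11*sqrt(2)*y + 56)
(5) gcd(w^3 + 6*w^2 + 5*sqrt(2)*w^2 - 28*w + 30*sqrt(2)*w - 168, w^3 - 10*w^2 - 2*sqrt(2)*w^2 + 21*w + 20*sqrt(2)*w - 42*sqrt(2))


(1) = gcd((p - 7)*(p - 5)*(p + 2), (p - 6)*(p + 2)*(p + 6)) = p + 2
(2) = gcd(l*(7*k + l)*(l - 2), l*(-k + l)*(l - 2)) = l^2 - 2*l
(3) = gcd((c - 5*q)*(c + 4*q), (c + q)*(c + 4*q)) = c + 4*q
(4) = gcd((y - 1)*(y + 4*sqrt(2)), (y + 4*sqrt(2))*(y + 7*sqrt(2))) = y + 4*sqrt(2)
(5) = w - 2*sqrt(2)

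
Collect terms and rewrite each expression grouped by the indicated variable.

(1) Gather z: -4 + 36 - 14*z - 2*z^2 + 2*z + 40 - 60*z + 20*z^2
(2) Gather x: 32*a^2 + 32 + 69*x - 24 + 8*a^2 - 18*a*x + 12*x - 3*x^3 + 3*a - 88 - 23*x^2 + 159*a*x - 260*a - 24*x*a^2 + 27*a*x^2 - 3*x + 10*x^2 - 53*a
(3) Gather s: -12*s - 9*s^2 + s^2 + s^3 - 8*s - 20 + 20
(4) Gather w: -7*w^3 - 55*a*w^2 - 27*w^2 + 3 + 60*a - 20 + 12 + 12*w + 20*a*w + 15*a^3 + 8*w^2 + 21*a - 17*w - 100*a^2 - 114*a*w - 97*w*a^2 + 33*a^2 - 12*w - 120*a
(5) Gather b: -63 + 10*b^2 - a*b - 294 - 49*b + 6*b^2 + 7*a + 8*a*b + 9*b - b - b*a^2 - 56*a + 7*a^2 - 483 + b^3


(1) = 18*z^2 - 72*z + 72
(2) = 40*a^2 - 310*a - 3*x^3 + x^2*(27*a - 13) + x*(-24*a^2 + 141*a + 78) - 80
(3) = s^3 - 8*s^2 - 20*s
(4) = 15*a^3 - 67*a^2 - 39*a - 7*w^3 + w^2*(-55*a - 19) + w*(-97*a^2 - 94*a - 17) - 5
(5) = 7*a^2 - 49*a + b^3 + 16*b^2 + b*(-a^2 + 7*a - 41) - 840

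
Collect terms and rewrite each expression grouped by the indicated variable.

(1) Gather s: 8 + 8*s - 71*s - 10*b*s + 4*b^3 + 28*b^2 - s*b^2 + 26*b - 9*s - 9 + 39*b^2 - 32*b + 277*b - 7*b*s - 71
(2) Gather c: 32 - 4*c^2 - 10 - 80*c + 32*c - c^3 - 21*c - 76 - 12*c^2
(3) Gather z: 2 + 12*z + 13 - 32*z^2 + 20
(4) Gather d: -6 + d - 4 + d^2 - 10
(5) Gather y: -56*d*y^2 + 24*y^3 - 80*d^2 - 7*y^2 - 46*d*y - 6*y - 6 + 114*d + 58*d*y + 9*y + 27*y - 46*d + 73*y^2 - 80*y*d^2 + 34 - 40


(1) = 4*b^3 + 67*b^2 + 271*b + s*(-b^2 - 17*b - 72) - 72
(2) = -c^3 - 16*c^2 - 69*c - 54
(3) = -32*z^2 + 12*z + 35
(4) = d^2 + d - 20
(5) = -80*d^2 + 68*d + 24*y^3 + y^2*(66 - 56*d) + y*(-80*d^2 + 12*d + 30) - 12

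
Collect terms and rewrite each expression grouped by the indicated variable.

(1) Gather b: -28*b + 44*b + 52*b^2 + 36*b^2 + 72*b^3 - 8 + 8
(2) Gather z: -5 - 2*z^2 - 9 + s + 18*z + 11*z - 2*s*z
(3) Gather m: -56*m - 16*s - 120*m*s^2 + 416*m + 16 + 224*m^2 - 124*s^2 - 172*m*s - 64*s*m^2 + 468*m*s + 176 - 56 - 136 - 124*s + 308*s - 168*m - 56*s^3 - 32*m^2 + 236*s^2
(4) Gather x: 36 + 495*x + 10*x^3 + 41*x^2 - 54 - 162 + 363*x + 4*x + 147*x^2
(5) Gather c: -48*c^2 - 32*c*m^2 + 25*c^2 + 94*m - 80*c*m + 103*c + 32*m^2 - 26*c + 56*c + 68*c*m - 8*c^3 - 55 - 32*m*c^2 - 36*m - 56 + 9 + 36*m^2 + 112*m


(1) = 72*b^3 + 88*b^2 + 16*b
(2) = s - 2*z^2 + z*(29 - 2*s) - 14
(3) = m^2*(192 - 64*s) + m*(-120*s^2 + 296*s + 192) - 56*s^3 + 112*s^2 + 168*s
(4) = 10*x^3 + 188*x^2 + 862*x - 180
(5) = -8*c^3 + c^2*(-32*m - 23) + c*(-32*m^2 - 12*m + 133) + 68*m^2 + 170*m - 102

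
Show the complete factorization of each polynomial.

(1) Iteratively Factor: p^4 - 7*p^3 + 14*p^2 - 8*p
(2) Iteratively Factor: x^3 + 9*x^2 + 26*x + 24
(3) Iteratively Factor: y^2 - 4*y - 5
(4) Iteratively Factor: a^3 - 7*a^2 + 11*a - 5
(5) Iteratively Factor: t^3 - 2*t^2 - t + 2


(1) = (p - 4)*(p^3 - 3*p^2 + 2*p) = (p - 4)*(p - 1)*(p^2 - 2*p) = p*(p - 4)*(p - 1)*(p - 2)
(2) = (x + 2)*(x^2 + 7*x + 12) = (x + 2)*(x + 3)*(x + 4)
(3) = (y + 1)*(y - 5)
(4) = (a - 1)*(a^2 - 6*a + 5) = (a - 5)*(a - 1)*(a - 1)
(5) = (t + 1)*(t^2 - 3*t + 2) = (t - 1)*(t + 1)*(t - 2)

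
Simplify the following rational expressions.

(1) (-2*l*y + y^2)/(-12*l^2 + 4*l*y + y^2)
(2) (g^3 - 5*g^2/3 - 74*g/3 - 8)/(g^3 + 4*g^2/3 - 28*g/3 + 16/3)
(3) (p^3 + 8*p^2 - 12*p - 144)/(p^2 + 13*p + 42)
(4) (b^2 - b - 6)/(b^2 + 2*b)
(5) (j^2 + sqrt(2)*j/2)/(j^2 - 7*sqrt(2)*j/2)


(1) = y/(6*l + y)
(2) = (3*g^2 - 17*g - 6)/(3*g^2 - 8*g + 4)
(3) = (p^2 + 2*p - 24)/(p + 7)
(4) = (b - 3)/b
(5) = (4*j + 2*sqrt(2))/(4*j - 14*sqrt(2))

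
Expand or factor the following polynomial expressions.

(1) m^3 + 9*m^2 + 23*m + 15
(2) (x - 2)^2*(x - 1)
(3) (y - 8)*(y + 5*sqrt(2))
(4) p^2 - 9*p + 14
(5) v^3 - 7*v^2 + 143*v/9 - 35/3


(1) = (m + 1)*(m + 3)*(m + 5)
(2) = x^3 - 5*x^2 + 8*x - 4
(3) = y^2 - 8*y + 5*sqrt(2)*y - 40*sqrt(2)
(4) = (p - 7)*(p - 2)
(5) = (v - 3)*(v - 7/3)*(v - 5/3)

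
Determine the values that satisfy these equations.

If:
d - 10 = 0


Then:
d = 10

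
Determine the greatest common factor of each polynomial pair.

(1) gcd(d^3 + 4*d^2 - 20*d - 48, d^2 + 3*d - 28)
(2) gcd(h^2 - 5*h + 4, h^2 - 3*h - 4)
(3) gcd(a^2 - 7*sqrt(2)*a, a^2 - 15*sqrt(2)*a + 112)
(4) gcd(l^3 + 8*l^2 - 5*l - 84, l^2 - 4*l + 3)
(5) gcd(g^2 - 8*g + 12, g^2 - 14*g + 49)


(1) = d - 4
(2) = h - 4
(3) = a - 7*sqrt(2)
(4) = l - 3
(5) = gcd((g - 6)*(g - 2), (g - 7)^2) = 1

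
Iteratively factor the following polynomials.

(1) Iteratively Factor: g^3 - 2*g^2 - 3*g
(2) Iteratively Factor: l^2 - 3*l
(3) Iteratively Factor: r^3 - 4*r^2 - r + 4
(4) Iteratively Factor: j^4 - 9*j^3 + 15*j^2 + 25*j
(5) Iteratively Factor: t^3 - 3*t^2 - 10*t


(1) = (g - 3)*(g^2 + g) = (g - 3)*(g + 1)*(g)
(2) = (l - 3)*(l)
(3) = (r - 1)*(r^2 - 3*r - 4) = (r - 1)*(r + 1)*(r - 4)
(4) = (j)*(j^3 - 9*j^2 + 15*j + 25) = j*(j + 1)*(j^2 - 10*j + 25) = j*(j - 5)*(j + 1)*(j - 5)
(5) = (t - 5)*(t^2 + 2*t) = (t - 5)*(t + 2)*(t)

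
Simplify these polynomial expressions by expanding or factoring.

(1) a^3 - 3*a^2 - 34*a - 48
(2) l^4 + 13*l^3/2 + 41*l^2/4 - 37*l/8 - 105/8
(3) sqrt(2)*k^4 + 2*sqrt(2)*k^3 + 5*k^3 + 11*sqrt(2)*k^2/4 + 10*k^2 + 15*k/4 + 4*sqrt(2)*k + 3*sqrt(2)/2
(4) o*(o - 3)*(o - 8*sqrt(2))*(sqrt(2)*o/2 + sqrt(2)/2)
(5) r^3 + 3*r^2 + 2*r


(1) = (a - 8)*(a + 2)*(a + 3)
(2) = (l - 1)*(l + 3/2)*(l + 5/2)*(l + 7/2)
(3) = (k + 1/2)*(k + 3/2)*(k + 2*sqrt(2))*(sqrt(2)*k + 1)
(4) = sqrt(2)*o^4/2 - 8*o^3 - sqrt(2)*o^3 - 3*sqrt(2)*o^2/2 + 16*o^2 + 24*o
(5) = r*(r + 1)*(r + 2)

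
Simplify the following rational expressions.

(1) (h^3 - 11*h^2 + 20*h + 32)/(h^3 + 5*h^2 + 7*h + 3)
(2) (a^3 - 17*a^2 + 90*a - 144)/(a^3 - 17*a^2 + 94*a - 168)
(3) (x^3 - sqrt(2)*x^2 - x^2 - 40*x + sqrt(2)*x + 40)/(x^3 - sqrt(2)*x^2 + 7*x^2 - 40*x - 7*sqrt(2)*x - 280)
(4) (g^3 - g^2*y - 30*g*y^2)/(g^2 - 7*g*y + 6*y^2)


(1) = (h^2 - 12*h + 32)/(h^2 + 4*h + 3)
(2) = (a^2 - 11*a + 24)/(a^2 - 11*a + 28)
(3) = (x - 1)/(x + 7)
(4) = (-g^2 - 5*g*y)/(-g + y)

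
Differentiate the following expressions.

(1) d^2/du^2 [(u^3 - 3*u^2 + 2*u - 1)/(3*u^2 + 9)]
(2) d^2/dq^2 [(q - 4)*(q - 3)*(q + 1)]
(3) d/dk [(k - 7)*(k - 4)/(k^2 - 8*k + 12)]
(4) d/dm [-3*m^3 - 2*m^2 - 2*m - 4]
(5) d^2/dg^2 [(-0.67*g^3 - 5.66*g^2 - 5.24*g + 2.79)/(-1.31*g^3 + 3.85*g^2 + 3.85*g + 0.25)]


(1) = 2*(-u^3 + 24*u^2 + 9*u - 24)/(3*(u^6 + 9*u^4 + 27*u^2 + 27))
(2) = 6*q - 12
(3) = (3*k^2 - 32*k + 92)/(k^4 - 16*k^3 + 88*k^2 - 192*k + 144)
(4) = -9*m^2 - 4*m - 2
(5) = (26.184542*g^6 + 74.229054*g^5 - 42.112308*g^4 + 310.07032*g^3 - 171.92451*g^2 - 283.62075*g - 86.7183)/(2.248091*g^9 - 19.820955*g^8 + 38.43147*g^7 + 58.15115*g^6 - 105.3822*g^5 - 174.7515*g^4 - 79.05475*g^3 - 11.83875*g^2 - 0.721875*g - 0.015625)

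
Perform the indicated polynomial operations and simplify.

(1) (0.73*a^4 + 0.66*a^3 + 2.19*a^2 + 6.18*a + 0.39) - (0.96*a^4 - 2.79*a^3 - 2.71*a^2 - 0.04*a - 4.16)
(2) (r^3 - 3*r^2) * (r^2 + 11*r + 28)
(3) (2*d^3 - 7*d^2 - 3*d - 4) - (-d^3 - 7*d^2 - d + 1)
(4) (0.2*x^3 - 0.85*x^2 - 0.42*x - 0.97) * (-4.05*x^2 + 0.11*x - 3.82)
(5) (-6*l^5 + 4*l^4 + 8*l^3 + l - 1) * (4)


(1) = -0.23*a^4 + 3.45*a^3 + 4.9*a^2 + 6.22*a + 4.55
(2) = r^5 + 8*r^4 - 5*r^3 - 84*r^2
(3) = 3*d^3 - 2*d - 5
(4) = -0.81*x^5 + 3.4645*x^4 + 0.8435*x^3 + 7.1293*x^2 + 1.4977*x + 3.7054
(5) = -24*l^5 + 16*l^4 + 32*l^3 + 4*l - 4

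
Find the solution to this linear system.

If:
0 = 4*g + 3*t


Then:
g = -3*t/4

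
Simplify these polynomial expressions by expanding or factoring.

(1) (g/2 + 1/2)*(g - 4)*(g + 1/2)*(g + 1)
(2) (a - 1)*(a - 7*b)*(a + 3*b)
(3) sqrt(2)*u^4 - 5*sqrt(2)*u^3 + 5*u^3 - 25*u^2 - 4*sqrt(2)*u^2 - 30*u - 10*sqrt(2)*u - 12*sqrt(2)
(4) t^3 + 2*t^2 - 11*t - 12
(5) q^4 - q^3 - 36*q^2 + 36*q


(1) = g^4/2 - 3*g^3/4 - 4*g^2 - 15*g/4 - 1
(2) = a^3 - 4*a^2*b - a^2 - 21*a*b^2 + 4*a*b + 21*b^2
(3) = (u - 6)*(u + 1)*(u + 2*sqrt(2))*(sqrt(2)*u + 1)
(4) = (t - 3)*(t + 1)*(t + 4)
(5) = q*(q - 6)*(q - 1)*(q + 6)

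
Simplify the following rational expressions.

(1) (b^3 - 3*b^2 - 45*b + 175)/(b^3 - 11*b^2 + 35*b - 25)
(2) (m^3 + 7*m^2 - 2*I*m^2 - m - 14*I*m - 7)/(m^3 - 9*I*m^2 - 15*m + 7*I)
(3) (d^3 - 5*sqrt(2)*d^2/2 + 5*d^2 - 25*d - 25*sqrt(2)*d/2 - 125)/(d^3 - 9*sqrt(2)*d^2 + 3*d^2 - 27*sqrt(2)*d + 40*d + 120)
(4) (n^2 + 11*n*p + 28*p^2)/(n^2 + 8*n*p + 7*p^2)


(1) = (b + 7)/(b - 1)
(2) = (m + 7)/(m - 7*I)
(3) = (2*d^2 + d*(5*sqrt(2) + 10) + 25*sqrt(2))/(2*d^2 + d*(6 - 8*sqrt(2)) - 24*sqrt(2))
(4) = (n + 4*p)/(n + p)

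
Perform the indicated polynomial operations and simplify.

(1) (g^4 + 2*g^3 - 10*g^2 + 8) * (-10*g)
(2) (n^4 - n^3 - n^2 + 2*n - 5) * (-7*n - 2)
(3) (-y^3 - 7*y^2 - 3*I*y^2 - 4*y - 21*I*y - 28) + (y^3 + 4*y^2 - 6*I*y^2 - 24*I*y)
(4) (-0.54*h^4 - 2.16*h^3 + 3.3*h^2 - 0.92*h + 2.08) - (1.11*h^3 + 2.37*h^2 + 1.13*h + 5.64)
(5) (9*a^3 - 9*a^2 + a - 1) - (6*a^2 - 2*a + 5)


(1) = -10*g^5 - 20*g^4 + 100*g^3 - 80*g
(2) = -7*n^5 + 5*n^4 + 9*n^3 - 12*n^2 + 31*n + 10
(3) = -3*y^2 - 9*I*y^2 - 4*y - 45*I*y - 28
(4) = -0.54*h^4 - 3.27*h^3 + 0.93*h^2 - 2.05*h - 3.56
(5) = 9*a^3 - 15*a^2 + 3*a - 6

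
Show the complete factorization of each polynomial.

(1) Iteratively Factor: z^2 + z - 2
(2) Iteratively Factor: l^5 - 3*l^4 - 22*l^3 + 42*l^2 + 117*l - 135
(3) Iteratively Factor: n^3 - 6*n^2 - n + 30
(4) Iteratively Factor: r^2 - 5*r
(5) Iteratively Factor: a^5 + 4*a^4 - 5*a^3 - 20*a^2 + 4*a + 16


(1) = (z - 1)*(z + 2)
(2) = (l + 3)*(l^4 - 6*l^3 - 4*l^2 + 54*l - 45) = (l - 5)*(l + 3)*(l^3 - l^2 - 9*l + 9) = (l - 5)*(l + 3)^2*(l^2 - 4*l + 3) = (l - 5)*(l - 3)*(l + 3)^2*(l - 1)
(3) = (n - 3)*(n^2 - 3*n - 10) = (n - 5)*(n - 3)*(n + 2)
(4) = (r - 5)*(r)
(5) = (a + 4)*(a^4 - 5*a^2 + 4) = (a + 1)*(a + 4)*(a^3 - a^2 - 4*a + 4) = (a + 1)*(a + 2)*(a + 4)*(a^2 - 3*a + 2) = (a - 1)*(a + 1)*(a + 2)*(a + 4)*(a - 2)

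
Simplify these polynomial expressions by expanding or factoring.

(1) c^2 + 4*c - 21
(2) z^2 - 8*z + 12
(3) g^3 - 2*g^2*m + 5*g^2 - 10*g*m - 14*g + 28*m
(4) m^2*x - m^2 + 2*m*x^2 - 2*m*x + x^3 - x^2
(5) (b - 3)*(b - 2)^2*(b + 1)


(1) = (c - 3)*(c + 7)
(2) = (z - 6)*(z - 2)
(3) = (g - 2)*(g + 7)*(g - 2*m)
(4) = (m + x)^2*(x - 1)
(5) = b^4 - 6*b^3 + 9*b^2 + 4*b - 12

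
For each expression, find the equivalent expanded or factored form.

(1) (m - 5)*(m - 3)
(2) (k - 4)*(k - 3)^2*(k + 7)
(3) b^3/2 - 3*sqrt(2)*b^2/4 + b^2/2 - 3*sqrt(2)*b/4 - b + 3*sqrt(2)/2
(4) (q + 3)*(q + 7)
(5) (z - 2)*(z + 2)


(1) = m^2 - 8*m + 15
(2) = k^4 - 3*k^3 - 37*k^2 + 195*k - 252
(3) = (b/2 + 1)*(b - 1)*(b - 3*sqrt(2)/2)
(4) = q^2 + 10*q + 21
(5) = z^2 - 4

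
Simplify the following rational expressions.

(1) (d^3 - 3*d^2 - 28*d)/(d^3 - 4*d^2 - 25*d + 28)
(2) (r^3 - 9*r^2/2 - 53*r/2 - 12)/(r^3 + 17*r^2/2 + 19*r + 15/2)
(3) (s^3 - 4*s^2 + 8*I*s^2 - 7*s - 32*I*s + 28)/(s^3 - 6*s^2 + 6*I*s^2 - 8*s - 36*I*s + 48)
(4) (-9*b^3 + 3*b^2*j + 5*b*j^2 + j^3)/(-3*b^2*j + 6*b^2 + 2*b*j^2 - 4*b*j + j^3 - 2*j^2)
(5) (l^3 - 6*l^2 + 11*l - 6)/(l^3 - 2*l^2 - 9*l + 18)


(1) = d/(d - 1)
(2) = (r - 8)/(r + 5)
(3) = (s^3 + s^2*(-4 + 8*I) + s*(-7 - 32*I) + 28)/(s^3 + s^2*(-6 + 6*I) + s*(-8 - 36*I) + 48)
(4) = (3*b + j)/(j - 2)
(5) = (l - 1)/(l + 3)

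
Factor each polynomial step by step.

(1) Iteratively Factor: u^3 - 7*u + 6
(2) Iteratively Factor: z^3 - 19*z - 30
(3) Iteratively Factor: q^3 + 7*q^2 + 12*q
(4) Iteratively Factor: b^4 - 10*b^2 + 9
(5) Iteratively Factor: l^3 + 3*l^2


(1) = (u - 2)*(u^2 + 2*u - 3) = (u - 2)*(u - 1)*(u + 3)
(2) = (z - 5)*(z^2 + 5*z + 6) = (z - 5)*(z + 2)*(z + 3)
(3) = (q)*(q^2 + 7*q + 12) = q*(q + 3)*(q + 4)
(4) = (b - 1)*(b^3 + b^2 - 9*b - 9) = (b - 1)*(b + 1)*(b^2 - 9) = (b - 3)*(b - 1)*(b + 1)*(b + 3)
(5) = (l)*(l^2 + 3*l) = l*(l + 3)*(l)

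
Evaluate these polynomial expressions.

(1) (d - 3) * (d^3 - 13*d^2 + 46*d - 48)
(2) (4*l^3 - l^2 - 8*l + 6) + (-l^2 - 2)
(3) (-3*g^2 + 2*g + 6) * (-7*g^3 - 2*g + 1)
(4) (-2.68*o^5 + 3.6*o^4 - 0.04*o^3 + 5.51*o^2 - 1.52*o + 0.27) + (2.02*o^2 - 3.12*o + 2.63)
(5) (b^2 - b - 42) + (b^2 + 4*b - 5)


(1) = d^4 - 16*d^3 + 85*d^2 - 186*d + 144
(2) = 4*l^3 - 2*l^2 - 8*l + 4
(3) = 21*g^5 - 14*g^4 - 36*g^3 - 7*g^2 - 10*g + 6
(4) = -2.68*o^5 + 3.6*o^4 - 0.04*o^3 + 7.53*o^2 - 4.64*o + 2.9
(5) = 2*b^2 + 3*b - 47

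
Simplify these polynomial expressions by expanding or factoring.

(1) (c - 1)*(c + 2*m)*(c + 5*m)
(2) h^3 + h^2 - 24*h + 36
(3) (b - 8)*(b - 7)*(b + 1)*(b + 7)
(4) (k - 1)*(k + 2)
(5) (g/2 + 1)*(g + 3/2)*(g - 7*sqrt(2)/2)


(1) = c^3 + 7*c^2*m - c^2 + 10*c*m^2 - 7*c*m - 10*m^2
(2) = (h - 3)*(h - 2)*(h + 6)
(3) = b^4 - 7*b^3 - 57*b^2 + 343*b + 392
(4) = k^2 + k - 2
(5) = g^3/2 - 7*sqrt(2)*g^2/4 + 7*g^2/4 - 49*sqrt(2)*g/8 + 3*g/2 - 21*sqrt(2)/4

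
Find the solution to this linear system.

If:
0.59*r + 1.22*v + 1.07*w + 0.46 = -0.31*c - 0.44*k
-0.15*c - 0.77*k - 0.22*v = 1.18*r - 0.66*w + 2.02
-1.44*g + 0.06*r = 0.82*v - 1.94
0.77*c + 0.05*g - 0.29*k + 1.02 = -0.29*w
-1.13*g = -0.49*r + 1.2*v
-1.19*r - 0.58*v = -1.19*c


Then:
c = -1.95
g = 3.09
k = 1.97
r = -0.44
v = -3.09
w = 3.09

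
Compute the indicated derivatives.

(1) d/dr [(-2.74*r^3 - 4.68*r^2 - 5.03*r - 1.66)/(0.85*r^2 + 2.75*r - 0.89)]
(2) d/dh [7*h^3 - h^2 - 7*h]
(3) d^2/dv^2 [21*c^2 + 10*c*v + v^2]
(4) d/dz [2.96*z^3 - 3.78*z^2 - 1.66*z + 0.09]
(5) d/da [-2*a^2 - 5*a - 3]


(1) = (-2.329*r^4 - 15.07*r^3 - 1.2787*r^2 + 11.1524*r + 9.0417)/(0.7225*r^4 + 4.675*r^3 + 6.0495*r^2 - 4.895*r + 0.7921)
(2) = 21*h^2 - 2*h - 7
(3) = 2
(4) = 8.88*z^2 - 7.56*z - 1.66
(5) = -4*a - 5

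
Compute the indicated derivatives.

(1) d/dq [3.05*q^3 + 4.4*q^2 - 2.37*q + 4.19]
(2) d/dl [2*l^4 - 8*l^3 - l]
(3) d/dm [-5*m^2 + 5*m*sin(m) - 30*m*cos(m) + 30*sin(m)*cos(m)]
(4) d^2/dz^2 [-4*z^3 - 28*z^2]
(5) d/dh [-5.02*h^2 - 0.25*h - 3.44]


(1) = 9.15*q^2 + 8.8*q - 2.37
(2) = 8*l^3 - 24*l^2 - 1
(3) = 30*m*sin(m) + 5*m*cos(m) - 10*m + 5*sin(m) - 30*cos(m) + 30*cos(2*m)
(4) = -24*z - 56
(5) = -10.04*h - 0.25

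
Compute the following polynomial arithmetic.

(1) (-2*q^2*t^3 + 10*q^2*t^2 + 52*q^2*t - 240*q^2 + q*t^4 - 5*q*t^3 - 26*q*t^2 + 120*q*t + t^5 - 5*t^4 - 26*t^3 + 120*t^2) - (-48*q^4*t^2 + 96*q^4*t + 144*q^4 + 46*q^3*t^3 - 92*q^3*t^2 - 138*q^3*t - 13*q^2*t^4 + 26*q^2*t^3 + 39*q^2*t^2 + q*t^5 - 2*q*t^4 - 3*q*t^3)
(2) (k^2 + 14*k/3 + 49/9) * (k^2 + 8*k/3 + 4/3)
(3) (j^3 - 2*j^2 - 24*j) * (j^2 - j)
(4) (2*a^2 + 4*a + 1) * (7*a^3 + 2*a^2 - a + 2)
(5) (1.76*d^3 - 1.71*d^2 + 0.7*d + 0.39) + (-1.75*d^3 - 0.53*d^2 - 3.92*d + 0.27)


(1) = 48*q^4*t^2 - 96*q^4*t - 144*q^4 - 46*q^3*t^3 + 92*q^3*t^2 + 138*q^3*t + 13*q^2*t^4 - 28*q^2*t^3 - 29*q^2*t^2 + 52*q^2*t - 240*q^2 - q*t^5 + 3*q*t^4 - 2*q*t^3 - 26*q*t^2 + 120*q*t + t^5 - 5*t^4 - 26*t^3 + 120*t^2
(2) = k^4 + 22*k^3/3 + 173*k^2/9 + 560*k/27 + 196/27
(3) = j^5 - 3*j^4 - 22*j^3 + 24*j^2
(4) = 14*a^5 + 32*a^4 + 13*a^3 + 2*a^2 + 7*a + 2
(5) = 0.01*d^3 - 2.24*d^2 - 3.22*d + 0.66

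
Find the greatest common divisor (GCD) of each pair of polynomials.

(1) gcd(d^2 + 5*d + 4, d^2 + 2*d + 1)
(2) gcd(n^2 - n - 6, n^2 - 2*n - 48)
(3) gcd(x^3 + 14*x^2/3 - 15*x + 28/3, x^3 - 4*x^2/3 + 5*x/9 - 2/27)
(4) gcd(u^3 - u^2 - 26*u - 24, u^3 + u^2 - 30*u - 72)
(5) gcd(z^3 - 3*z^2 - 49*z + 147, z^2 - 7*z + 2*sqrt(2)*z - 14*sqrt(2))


(1) = d + 1
(2) = gcd((n - 3)*(n + 2), (n - 8)*(n + 6)) = 1
(3) = gcd((x - 4/3)*(x - 1)*(x + 7), (x - 2/3)*(x - 1/3)^2) = 1
(4) = u^2 - 2*u - 24
(5) = gcd((z - 7)*(z - 3)*(z + 7), (z - 7)*(z + 2*sqrt(2))) = z - 7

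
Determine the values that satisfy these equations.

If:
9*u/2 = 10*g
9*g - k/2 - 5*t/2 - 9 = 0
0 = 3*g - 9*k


Then:
g = 9*u/20
k = 3*u/20
t = 159*u/100 - 18/5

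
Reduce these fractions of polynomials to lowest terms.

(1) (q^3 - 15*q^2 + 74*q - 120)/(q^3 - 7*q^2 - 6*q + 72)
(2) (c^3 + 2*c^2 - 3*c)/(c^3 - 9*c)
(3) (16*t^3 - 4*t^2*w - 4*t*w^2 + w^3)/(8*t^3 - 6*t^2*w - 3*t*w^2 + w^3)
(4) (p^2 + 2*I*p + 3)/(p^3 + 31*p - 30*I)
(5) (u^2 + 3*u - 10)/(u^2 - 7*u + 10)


(1) = (q - 5)/(q + 3)
(2) = (c - 1)/(c - 3)
(3) = (2*t - w)/(t - w)
(4) = (p + 3*I)/(p^2 + I*p + 30)
(5) = (u + 5)/(u - 5)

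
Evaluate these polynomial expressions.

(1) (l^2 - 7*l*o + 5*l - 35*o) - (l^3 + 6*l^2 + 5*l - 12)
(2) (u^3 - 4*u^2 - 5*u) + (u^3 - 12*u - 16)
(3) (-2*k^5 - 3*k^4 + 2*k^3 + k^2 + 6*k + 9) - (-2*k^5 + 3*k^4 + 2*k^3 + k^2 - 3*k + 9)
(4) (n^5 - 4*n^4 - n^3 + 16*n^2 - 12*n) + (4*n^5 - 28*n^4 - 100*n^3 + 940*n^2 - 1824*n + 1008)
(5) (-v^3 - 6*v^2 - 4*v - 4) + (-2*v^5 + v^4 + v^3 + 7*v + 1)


(1) = -l^3 - 5*l^2 - 7*l*o - 35*o + 12
(2) = 2*u^3 - 4*u^2 - 17*u - 16
(3) = -6*k^4 + 9*k
(4) = 5*n^5 - 32*n^4 - 101*n^3 + 956*n^2 - 1836*n + 1008
(5) = -2*v^5 + v^4 - 6*v^2 + 3*v - 3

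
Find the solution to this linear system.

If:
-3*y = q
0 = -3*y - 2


Then:
q = 2
y = -2/3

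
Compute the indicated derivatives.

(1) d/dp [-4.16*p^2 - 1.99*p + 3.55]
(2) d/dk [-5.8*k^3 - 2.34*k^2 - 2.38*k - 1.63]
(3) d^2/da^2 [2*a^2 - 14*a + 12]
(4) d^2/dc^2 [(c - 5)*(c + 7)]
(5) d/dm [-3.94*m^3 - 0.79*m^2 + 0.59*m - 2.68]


(1) = -8.32*p - 1.99
(2) = -17.4*k^2 - 4.68*k - 2.38
(3) = 4
(4) = 2
(5) = -11.82*m^2 - 1.58*m + 0.59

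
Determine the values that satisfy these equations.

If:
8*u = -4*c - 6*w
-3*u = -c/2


Then:
c = -9*w/8
u = -3*w/16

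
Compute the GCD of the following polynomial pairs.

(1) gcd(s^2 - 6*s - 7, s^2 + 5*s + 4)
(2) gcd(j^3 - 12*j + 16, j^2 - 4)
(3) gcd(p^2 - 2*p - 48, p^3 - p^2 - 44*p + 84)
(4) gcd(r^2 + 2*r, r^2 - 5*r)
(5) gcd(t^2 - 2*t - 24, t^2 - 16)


(1) = s + 1
(2) = gcd((j - 2)^2*(j + 4), (j - 2)*(j + 2)) = j - 2
(3) = gcd((p - 8)*(p + 6), (p - 6)*(p - 2)*(p + 7)) = 1
(4) = r
(5) = gcd((t - 6)*(t + 4), (t - 4)*(t + 4)) = t + 4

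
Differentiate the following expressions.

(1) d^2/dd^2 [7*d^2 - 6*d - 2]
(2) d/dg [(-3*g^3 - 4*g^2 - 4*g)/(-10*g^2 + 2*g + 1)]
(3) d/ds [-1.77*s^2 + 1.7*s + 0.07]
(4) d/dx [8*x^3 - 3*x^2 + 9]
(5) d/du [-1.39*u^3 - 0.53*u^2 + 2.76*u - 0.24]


(1) = 14
(2) = (30*g^4 - 12*g^3 - 57*g^2 - 8*g - 4)/(100*g^4 - 40*g^3 - 16*g^2 + 4*g + 1)
(3) = 1.7 - 3.54*s
(4) = 6*x*(4*x - 1)
(5) = -4.17*u^2 - 1.06*u + 2.76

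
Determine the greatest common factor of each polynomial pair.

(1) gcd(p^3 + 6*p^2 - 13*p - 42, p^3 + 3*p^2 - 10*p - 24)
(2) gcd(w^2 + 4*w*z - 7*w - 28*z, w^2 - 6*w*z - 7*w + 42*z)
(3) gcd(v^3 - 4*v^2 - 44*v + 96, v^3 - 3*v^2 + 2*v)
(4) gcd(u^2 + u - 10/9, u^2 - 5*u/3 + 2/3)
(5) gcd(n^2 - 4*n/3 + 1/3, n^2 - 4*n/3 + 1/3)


(1) = p^2 - p - 6
(2) = w - 7
(3) = gcd((v - 8)*(v - 2)*(v + 6), v*(v - 2)*(v - 1)) = v - 2
(4) = gcd((u - 2/3)*(u + 5/3), (u - 1)*(u - 2/3)) = u - 2/3
(5) = n^2 - 4*n/3 + 1/3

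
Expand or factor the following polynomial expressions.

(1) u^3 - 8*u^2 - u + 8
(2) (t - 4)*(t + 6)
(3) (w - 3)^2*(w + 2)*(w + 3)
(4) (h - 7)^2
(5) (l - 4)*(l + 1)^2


(1) = (u - 8)*(u - 1)*(u + 1)
(2) = t^2 + 2*t - 24
(3) = w^4 - w^3 - 15*w^2 + 9*w + 54
(4) = h^2 - 14*h + 49
(5) = l^3 - 2*l^2 - 7*l - 4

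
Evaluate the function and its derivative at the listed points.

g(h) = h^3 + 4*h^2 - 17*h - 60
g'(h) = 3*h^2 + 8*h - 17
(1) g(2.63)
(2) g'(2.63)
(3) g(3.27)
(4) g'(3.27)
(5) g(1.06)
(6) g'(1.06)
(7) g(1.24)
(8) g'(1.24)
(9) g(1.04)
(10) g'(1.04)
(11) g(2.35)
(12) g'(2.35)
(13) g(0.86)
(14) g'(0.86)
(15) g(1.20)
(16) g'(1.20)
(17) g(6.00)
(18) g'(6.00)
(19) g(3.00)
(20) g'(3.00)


(1) = -58.85
(2) = 24.79
(3) = -37.85
(4) = 41.24
(5) = -72.33
(6) = -5.15
(7) = -73.02
(8) = -2.47
(9) = -72.23
(10) = -5.44
(11) = -64.88
(12) = 18.37
(13) = -71.03
(14) = -7.90
(15) = -72.91
(16) = -3.08
(17) = 198.00
(18) = 139.00
(19) = -48.00
(20) = 34.00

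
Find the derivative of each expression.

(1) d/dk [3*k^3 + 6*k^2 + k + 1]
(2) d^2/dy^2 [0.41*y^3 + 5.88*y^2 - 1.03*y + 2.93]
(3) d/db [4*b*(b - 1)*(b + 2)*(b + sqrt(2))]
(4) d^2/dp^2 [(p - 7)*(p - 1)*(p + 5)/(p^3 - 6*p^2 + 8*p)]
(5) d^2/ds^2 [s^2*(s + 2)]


(1) = 9*k^2 + 12*k + 1
(2) = 2.46*y + 11.76
(3) = 16*b^3 + 12*b^2 + 12*sqrt(2)*b^2 - 16*b + 8*sqrt(2)*b - 8*sqrt(2)
(4) = 2*(3*p^6 - 123*p^5 + 876*p^4 - 2684*p^3 + 4620*p^2 - 5040*p + 2240)/(p^3*(p^6 - 18*p^5 + 132*p^4 - 504*p^3 + 1056*p^2 - 1152*p + 512))
(5) = 6*s + 4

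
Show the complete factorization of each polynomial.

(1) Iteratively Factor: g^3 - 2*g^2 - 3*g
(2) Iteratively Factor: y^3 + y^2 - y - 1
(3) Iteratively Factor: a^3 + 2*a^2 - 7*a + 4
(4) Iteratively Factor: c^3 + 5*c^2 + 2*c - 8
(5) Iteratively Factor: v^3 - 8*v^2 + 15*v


(1) = (g - 3)*(g^2 + g) = g*(g - 3)*(g + 1)
(2) = (y + 1)*(y^2 - 1) = (y + 1)^2*(y - 1)
(3) = (a + 4)*(a^2 - 2*a + 1) = (a - 1)*(a + 4)*(a - 1)
(4) = (c + 2)*(c^2 + 3*c - 4) = (c - 1)*(c + 2)*(c + 4)
(5) = (v)*(v^2 - 8*v + 15) = v*(v - 5)*(v - 3)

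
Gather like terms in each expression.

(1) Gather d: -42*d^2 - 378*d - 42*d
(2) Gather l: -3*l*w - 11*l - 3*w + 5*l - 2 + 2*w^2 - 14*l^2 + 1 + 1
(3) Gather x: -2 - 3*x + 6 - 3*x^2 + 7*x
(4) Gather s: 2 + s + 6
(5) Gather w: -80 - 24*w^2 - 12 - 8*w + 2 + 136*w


(1) = -42*d^2 - 420*d
(2) = -14*l^2 + l*(-3*w - 6) + 2*w^2 - 3*w
(3) = -3*x^2 + 4*x + 4
(4) = s + 8
(5) = -24*w^2 + 128*w - 90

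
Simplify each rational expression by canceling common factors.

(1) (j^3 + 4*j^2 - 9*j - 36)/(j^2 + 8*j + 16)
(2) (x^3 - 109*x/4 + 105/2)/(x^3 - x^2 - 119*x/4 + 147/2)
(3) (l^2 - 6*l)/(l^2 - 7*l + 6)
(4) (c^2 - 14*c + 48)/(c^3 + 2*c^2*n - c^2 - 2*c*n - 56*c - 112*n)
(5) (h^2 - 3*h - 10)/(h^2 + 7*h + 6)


(1) = (j^2 - 9)/(j + 4)
(2) = (2*x - 5)/(2*x - 7)
(3) = l/(l - 1)
(4) = (c - 6)/(c^2 + 2*c*n + 7*c + 14*n)
(5) = (h^2 - 3*h - 10)/(h^2 + 7*h + 6)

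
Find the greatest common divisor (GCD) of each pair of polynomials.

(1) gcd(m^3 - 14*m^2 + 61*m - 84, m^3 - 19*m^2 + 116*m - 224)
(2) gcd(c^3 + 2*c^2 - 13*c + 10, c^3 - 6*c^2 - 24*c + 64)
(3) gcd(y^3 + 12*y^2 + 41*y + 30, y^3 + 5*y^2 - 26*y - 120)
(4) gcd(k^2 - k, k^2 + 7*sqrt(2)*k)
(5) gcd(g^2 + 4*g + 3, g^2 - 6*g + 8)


(1) = m^2 - 11*m + 28
(2) = c - 2
(3) = y + 6
(4) = k
(5) = 1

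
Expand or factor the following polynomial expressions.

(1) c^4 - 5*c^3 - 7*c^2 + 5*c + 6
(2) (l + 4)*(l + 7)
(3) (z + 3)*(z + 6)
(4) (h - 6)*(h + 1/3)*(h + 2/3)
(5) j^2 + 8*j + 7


(1) = (c - 6)*(c - 1)*(c + 1)^2
(2) = l^2 + 11*l + 28
(3) = z^2 + 9*z + 18
(4) = h^3 - 5*h^2 - 52*h/9 - 4/3
(5) = (j + 1)*(j + 7)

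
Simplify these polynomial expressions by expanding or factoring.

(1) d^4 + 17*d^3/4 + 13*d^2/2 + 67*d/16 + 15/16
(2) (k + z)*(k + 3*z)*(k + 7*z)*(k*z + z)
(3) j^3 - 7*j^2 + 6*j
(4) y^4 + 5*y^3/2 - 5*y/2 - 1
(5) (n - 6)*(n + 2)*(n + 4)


(1) = (d + 1/2)*(d + 1)*(d + 5/4)*(d + 3/2)
(2) = k^4*z + 11*k^3*z^2 + k^3*z + 31*k^2*z^3 + 11*k^2*z^2 + 21*k*z^4 + 31*k*z^3 + 21*z^4
(3) = j*(j - 6)*(j - 1)
(4) = (y - 1)*(y + 1/2)*(y + 1)*(y + 2)
(5) = n^3 - 28*n - 48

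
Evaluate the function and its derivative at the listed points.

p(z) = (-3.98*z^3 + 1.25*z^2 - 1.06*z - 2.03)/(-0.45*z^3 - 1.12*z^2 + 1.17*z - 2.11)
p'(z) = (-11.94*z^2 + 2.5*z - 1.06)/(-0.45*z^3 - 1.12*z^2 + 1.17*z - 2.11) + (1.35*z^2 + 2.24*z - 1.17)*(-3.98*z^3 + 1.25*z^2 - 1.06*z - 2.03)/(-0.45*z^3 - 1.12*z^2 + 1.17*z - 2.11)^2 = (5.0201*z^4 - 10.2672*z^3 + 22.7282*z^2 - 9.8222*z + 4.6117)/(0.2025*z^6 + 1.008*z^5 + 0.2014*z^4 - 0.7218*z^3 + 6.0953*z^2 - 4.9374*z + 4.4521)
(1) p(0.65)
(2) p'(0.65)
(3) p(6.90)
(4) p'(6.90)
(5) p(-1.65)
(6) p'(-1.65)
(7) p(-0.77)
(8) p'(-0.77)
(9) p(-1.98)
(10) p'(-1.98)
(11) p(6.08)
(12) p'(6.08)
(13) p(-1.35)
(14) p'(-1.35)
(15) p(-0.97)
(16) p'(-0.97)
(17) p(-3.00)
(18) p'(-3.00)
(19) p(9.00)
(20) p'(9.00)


(1) = 1.69
(2) = 1.56
(3) = 6.44
(4) = 0.24
(5) = -4.14
(6) = 6.46
(7) = -0.39
(8) = 2.67
(9) = -6.74
(10) = 9.52
(11) = 6.23
(12) = 0.28
(13) = -2.48
(14) = 4.74
(15) = -0.98
(16) = 3.26
(17) = -33.76
(18) = 73.20
(19) = 6.85
(20) = 0.16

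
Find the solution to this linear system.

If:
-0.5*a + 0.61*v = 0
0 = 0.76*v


Then:
a = 0.00
v = 0.00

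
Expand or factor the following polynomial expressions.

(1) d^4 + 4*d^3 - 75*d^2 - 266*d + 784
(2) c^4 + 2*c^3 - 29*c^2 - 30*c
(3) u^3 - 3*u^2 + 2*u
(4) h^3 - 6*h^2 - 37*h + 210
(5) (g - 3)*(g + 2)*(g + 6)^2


(1) = (d - 8)*(d - 2)*(d + 7)^2
(2) = c*(c - 5)*(c + 1)*(c + 6)
(3) = u*(u - 2)*(u - 1)
(4) = (h - 7)*(h - 5)*(h + 6)
(5) = g^4 + 11*g^3 + 18*g^2 - 108*g - 216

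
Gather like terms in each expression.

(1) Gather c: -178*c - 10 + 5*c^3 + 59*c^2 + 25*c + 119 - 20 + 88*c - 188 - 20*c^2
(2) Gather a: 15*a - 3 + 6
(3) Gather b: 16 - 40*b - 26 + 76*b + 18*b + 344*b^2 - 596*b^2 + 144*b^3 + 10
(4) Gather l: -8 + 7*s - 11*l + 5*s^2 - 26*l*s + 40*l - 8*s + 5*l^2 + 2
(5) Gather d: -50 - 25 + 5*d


(1) = 5*c^3 + 39*c^2 - 65*c - 99
(2) = 15*a + 3
(3) = 144*b^3 - 252*b^2 + 54*b
(4) = 5*l^2 + l*(29 - 26*s) + 5*s^2 - s - 6
(5) = 5*d - 75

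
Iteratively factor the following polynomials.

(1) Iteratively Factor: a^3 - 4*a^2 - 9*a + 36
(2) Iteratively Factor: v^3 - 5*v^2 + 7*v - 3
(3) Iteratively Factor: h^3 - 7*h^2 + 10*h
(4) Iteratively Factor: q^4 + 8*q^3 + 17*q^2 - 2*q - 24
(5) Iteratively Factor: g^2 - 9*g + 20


(1) = (a - 4)*(a^2 - 9) = (a - 4)*(a + 3)*(a - 3)
(2) = (v - 1)*(v^2 - 4*v + 3) = (v - 1)^2*(v - 3)
(3) = (h)*(h^2 - 7*h + 10) = h*(h - 2)*(h - 5)
(4) = (q - 1)*(q^3 + 9*q^2 + 26*q + 24) = (q - 1)*(q + 4)*(q^2 + 5*q + 6) = (q - 1)*(q + 3)*(q + 4)*(q + 2)
(5) = (g - 5)*(g - 4)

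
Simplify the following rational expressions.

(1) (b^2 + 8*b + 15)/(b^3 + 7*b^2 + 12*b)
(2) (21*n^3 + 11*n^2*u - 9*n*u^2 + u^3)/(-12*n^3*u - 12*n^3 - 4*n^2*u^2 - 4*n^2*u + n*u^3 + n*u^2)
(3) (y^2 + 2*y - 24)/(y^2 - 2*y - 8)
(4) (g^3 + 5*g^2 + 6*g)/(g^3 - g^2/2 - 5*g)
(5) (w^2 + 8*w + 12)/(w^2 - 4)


(1) = (b + 5)/(b^2 + 4*b)
(2) = (21*n^3 + 11*n^2*u - 9*n*u^2 + u^3)/(-12*n^3*u - 12*n^3 - 4*n^2*u^2 - 4*n^2*u + n*u^3 + n*u^2)
(3) = (y + 6)/(y + 2)
(4) = (2*g + 6)/(2*g - 5)
(5) = (w + 6)/(w - 2)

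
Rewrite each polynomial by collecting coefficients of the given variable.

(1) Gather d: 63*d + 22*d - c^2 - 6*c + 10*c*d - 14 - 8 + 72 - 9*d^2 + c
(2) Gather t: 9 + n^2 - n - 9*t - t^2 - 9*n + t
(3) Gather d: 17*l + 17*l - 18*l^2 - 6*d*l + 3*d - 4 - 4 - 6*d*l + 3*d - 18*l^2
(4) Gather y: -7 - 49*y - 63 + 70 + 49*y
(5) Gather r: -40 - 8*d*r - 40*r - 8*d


(1) = -c^2 - 5*c - 9*d^2 + d*(10*c + 85) + 50
(2) = n^2 - 10*n - t^2 - 8*t + 9
(3) = d*(6 - 12*l) - 36*l^2 + 34*l - 8
(4) = 0
(5) = -8*d + r*(-8*d - 40) - 40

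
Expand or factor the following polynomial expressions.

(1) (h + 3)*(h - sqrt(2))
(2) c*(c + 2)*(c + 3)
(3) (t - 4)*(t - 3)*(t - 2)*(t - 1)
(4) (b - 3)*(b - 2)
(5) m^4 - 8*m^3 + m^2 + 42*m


(1) = h^2 - sqrt(2)*h + 3*h - 3*sqrt(2)
(2) = c^3 + 5*c^2 + 6*c
(3) = t^4 - 10*t^3 + 35*t^2 - 50*t + 24
(4) = b^2 - 5*b + 6
(5) = m*(m - 7)*(m - 3)*(m + 2)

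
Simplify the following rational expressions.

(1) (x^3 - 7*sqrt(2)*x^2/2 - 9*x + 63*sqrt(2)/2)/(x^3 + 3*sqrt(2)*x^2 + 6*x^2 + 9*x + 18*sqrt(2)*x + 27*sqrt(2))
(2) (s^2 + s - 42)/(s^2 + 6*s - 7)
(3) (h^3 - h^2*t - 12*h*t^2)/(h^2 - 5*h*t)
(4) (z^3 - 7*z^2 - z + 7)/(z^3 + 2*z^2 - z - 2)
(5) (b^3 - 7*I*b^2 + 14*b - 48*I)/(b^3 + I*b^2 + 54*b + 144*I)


(1) = (2*x^2 + x*(-7*sqrt(2) - 6) + 21*sqrt(2))/(2*x^2 + x*(6 + 6*sqrt(2)) + 18*sqrt(2))
(2) = (s - 6)/(s - 1)
(3) = (-h^2 + h*t + 12*t^2)/(-h + 5*t)
(4) = (z - 7)/(z + 2)
(5) = (b - 2*I)/(b + 6*I)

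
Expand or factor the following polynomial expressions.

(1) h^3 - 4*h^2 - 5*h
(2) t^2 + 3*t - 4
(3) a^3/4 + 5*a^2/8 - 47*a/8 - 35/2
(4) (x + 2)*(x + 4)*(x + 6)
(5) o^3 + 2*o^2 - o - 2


(1) = h*(h - 5)*(h + 1)
(2) = (t - 1)*(t + 4)
(3) = (a/4 + 1)*(a - 5)*(a + 7/2)
(4) = x^3 + 12*x^2 + 44*x + 48
(5) = (o - 1)*(o + 1)*(o + 2)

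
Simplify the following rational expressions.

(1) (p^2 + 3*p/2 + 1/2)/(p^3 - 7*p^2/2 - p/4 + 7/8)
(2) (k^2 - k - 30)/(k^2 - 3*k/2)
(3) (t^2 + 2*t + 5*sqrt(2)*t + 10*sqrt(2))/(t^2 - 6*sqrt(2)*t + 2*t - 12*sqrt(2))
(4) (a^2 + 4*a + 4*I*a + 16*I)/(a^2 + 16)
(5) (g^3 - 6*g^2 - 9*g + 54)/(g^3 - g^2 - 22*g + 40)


(1) = (4*p + 4)/(4*p^2 - 16*p + 7)
(2) = (2*k^2 - 2*k - 60)/(2*k^2 - 3*k)
(3) = (t + 5*sqrt(2))/(t - 6*sqrt(2))
(4) = (a + 4)/(a - 4*I)
(5) = (g^3 - 6*g^2 - 9*g + 54)/(g^3 - g^2 - 22*g + 40)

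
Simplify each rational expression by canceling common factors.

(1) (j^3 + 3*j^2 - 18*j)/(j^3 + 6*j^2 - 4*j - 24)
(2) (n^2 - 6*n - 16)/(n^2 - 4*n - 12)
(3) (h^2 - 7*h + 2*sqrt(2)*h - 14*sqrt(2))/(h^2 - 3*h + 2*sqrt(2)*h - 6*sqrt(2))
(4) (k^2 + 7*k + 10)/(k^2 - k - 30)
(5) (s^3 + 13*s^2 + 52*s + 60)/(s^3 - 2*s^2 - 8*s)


(1) = (j^2 - 3*j)/(j^2 - 4)
(2) = (n - 8)/(n - 6)
(3) = (h - 7)/(h - 3)
(4) = (k + 2)/(k - 6)
(5) = (s^2 + 11*s + 30)/(s^2 - 4*s)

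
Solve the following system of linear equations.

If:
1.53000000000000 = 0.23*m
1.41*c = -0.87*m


Then:
c = -4.10
m = 6.65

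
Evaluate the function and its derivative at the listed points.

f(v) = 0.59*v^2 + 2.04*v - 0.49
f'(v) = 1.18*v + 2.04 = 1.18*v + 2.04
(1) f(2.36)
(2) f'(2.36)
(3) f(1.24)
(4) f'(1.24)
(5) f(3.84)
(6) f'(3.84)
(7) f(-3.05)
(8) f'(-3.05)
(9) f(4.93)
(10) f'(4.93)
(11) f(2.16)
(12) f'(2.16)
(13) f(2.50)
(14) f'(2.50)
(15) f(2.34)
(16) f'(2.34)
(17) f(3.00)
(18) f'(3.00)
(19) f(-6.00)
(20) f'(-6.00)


(1) = 7.61
(2) = 4.82
(3) = 2.95
(4) = 3.50
(5) = 16.04
(6) = 6.57
(7) = -1.22
(8) = -1.56
(9) = 23.91
(10) = 7.86
(11) = 6.67
(12) = 4.59
(13) = 8.30
(14) = 4.99
(15) = 7.51
(16) = 4.80
(17) = 10.94
(18) = 5.58
(19) = 8.51
(20) = -5.04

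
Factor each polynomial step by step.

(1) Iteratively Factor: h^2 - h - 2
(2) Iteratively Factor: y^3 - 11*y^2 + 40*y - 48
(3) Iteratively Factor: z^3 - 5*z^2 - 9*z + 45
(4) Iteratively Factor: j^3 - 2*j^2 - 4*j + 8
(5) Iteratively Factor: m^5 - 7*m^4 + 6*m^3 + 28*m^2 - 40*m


(1) = (h - 2)*(h + 1)
(2) = (y - 4)*(y^2 - 7*y + 12) = (y - 4)^2*(y - 3)
(3) = (z - 3)*(z^2 - 2*z - 15) = (z - 5)*(z - 3)*(z + 3)
(4) = (j - 2)*(j^2 - 4) = (j - 2)*(j + 2)*(j - 2)
(5) = (m + 2)*(m^4 - 9*m^3 + 24*m^2 - 20*m) = (m - 2)*(m + 2)*(m^3 - 7*m^2 + 10*m) = m*(m - 2)*(m + 2)*(m^2 - 7*m + 10) = m*(m - 5)*(m - 2)*(m + 2)*(m - 2)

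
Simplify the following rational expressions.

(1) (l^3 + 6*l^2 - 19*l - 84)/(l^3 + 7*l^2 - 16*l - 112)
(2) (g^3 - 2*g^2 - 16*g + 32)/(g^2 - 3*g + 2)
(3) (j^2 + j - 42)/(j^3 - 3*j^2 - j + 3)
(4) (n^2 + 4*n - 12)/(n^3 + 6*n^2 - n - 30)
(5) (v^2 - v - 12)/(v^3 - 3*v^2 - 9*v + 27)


(1) = (l + 3)/(l + 4)
(2) = (g^2 - 16)/(g - 1)
(3) = (j^2 + j - 42)/(j^3 - 3*j^2 - j + 3)
(4) = (n + 6)/(n^2 + 8*n + 15)
(5) = (v - 4)/(v^2 - 6*v + 9)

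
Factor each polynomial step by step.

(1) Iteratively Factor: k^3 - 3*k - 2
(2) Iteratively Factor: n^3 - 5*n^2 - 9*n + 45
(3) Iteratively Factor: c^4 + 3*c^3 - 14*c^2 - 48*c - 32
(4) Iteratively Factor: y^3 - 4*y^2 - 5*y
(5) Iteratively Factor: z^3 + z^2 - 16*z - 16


(1) = (k - 2)*(k^2 + 2*k + 1) = (k - 2)*(k + 1)*(k + 1)
(2) = (n - 3)*(n^2 - 2*n - 15) = (n - 5)*(n - 3)*(n + 3)
(3) = (c + 1)*(c^3 + 2*c^2 - 16*c - 32) = (c + 1)*(c + 4)*(c^2 - 2*c - 8) = (c + 1)*(c + 2)*(c + 4)*(c - 4)
(4) = (y + 1)*(y^2 - 5*y) = (y - 5)*(y + 1)*(y)
(5) = (z + 4)*(z^2 - 3*z - 4) = (z + 1)*(z + 4)*(z - 4)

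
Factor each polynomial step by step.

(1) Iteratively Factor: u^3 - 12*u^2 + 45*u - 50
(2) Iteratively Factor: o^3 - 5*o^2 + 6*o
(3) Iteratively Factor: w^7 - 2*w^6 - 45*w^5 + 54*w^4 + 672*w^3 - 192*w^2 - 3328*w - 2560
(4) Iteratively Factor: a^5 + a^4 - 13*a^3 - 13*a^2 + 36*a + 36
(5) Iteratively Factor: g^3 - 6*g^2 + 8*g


(1) = (u - 5)*(u^2 - 7*u + 10) = (u - 5)*(u - 2)*(u - 5)
(2) = (o - 3)*(o^2 - 2*o) = o*(o - 3)*(o - 2)
(3) = (w - 5)*(w^6 + 3*w^5 - 30*w^4 - 96*w^3 + 192*w^2 + 768*w + 512) = (w - 5)*(w + 4)*(w^5 - w^4 - 26*w^3 + 8*w^2 + 160*w + 128) = (w - 5)*(w - 4)*(w + 4)*(w^4 + 3*w^3 - 14*w^2 - 48*w - 32) = (w - 5)*(w - 4)*(w + 1)*(w + 4)*(w^3 + 2*w^2 - 16*w - 32) = (w - 5)*(w - 4)^2*(w + 1)*(w + 4)*(w^2 + 6*w + 8) = (w - 5)*(w - 4)^2*(w + 1)*(w + 2)*(w + 4)*(w + 4)
(4) = (a - 2)*(a^4 + 3*a^3 - 7*a^2 - 27*a - 18) = (a - 2)*(a + 2)*(a^3 + a^2 - 9*a - 9) = (a - 2)*(a + 1)*(a + 2)*(a^2 - 9) = (a - 3)*(a - 2)*(a + 1)*(a + 2)*(a + 3)
(5) = (g)*(g^2 - 6*g + 8) = g*(g - 4)*(g - 2)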